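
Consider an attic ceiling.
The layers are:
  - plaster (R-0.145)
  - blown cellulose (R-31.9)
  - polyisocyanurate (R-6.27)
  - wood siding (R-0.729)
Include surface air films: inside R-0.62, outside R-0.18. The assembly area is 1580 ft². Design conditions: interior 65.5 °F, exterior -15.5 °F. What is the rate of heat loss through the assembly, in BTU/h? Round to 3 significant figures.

R_total = 0.62 + 0.145 + 31.9 + 6.27 + 0.729 + 0.18 = 39.84 ft²·°F·h/BTU
Q = A·ΔT/R = 1580 × (65.5 − (-15.5)) / 39.84 = 3212 BTU/h

3210 BTU/h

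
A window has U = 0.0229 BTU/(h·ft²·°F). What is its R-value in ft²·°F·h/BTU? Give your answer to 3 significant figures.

R = 1/U = 1/0.0229 = 43.67

43.7 ft²·°F·h/BTU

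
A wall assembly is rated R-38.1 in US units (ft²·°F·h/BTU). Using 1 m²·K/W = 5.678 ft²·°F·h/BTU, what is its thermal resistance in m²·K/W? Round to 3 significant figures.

R_SI = 38.1/5.678 = 6.71

6.71 m²·K/W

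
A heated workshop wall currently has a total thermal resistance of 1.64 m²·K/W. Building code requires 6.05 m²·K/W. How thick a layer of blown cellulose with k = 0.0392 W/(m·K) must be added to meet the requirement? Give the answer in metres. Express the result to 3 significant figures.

ΔR = 6.05 − 1.64 = 4.41 m²·K/W
L = ΔR × k = 4.41 × 0.0392 = 0.1729 m

0.173 m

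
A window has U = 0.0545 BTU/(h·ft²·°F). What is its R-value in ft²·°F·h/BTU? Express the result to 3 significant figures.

R = 1/U = 1/0.0545 = 18.35

18.3 ft²·°F·h/BTU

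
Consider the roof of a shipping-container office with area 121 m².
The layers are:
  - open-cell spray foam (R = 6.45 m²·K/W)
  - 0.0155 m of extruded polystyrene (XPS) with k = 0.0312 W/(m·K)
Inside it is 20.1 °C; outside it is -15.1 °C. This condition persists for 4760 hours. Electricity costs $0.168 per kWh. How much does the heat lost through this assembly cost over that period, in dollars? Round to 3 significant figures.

0.0155/0.0312 = 0.4968
R_total = 6.45 + 0.4968 = 6.947 m²·K/W
Q = 121 × (20.1 − (-15.1)) / 6.947 = 613.1 W
E = 613.1 W × 4760 h / 1000 = 2918 kWh
Cost = 2918 × 0.168 = $490.3

490 dollars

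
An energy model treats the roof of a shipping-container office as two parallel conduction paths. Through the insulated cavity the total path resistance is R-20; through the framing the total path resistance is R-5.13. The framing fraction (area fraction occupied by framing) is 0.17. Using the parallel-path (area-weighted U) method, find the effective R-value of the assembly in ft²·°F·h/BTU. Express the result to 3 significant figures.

13.4 ft²·°F·h/BTU

U_eff = 0.83/20 + 0.17/5.13 = 0.0415 + 0.03314 = 0.07464
R_eff = 1/U_eff = 13.4 ft²·°F·h/BTU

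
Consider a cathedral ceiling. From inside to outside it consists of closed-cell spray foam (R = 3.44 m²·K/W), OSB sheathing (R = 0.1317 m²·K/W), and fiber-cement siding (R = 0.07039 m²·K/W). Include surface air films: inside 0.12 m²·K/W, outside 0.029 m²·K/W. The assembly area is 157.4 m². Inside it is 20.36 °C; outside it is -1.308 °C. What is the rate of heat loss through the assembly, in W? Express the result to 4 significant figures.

899.6 W

R_total = 0.12 + 3.44 + 0.1317 + 0.07039 + 0.029 = 3.7911 m²·K/W
Q = A·ΔT/R = 157.4 × (20.36 − (-1.308)) / 3.7911 = 899.62 W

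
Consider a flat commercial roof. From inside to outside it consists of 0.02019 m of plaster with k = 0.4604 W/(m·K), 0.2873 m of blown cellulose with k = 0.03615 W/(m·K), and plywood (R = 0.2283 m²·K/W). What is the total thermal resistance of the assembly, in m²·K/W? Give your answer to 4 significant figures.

0.02019/0.4604 = 0.043853
0.2873/0.03615 = 7.9474
R_total = 0.043853 + 7.9474 + 0.2283 = 8.2196 m²·K/W

8.220 m²·K/W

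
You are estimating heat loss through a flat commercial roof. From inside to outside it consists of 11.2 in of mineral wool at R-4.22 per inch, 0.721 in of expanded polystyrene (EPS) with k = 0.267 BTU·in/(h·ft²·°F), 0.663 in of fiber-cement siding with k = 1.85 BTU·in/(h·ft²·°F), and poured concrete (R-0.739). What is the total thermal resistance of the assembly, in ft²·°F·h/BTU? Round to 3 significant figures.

51.1 ft²·°F·h/BTU

11.2 × 4.22 = 47.26
0.721/0.267 = 2.7
0.663/1.85 = 0.3584
R_total = 47.26 + 2.7 + 0.3584 + 0.739 = 51.06 ft²·°F·h/BTU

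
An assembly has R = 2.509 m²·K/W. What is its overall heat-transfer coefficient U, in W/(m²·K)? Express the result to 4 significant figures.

0.3986 W/(m²·K)

U = 1/R = 1/2.509 = 0.39857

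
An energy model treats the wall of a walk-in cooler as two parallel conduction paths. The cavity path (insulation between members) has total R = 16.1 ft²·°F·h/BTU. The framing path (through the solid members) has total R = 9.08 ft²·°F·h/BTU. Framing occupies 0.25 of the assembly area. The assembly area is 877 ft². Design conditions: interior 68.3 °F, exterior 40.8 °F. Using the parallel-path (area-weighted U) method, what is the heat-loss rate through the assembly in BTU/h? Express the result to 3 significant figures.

1790 BTU/h

U_eff = 0.75/16.1 + 0.25/9.08 = 0.04658 + 0.02753 = 0.07412
R_eff = 1/U_eff = 13.49 ft²·°F·h/BTU
Q = 877 × (68.3 − 40.8) / 13.49 = 1788 BTU/h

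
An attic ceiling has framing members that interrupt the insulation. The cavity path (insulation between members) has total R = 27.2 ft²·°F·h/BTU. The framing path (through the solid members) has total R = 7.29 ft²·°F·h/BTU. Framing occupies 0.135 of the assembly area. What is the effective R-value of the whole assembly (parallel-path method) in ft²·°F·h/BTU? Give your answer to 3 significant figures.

19.9 ft²·°F·h/BTU

U_eff = 0.865/27.2 + 0.135/7.29 = 0.0318 + 0.01852 = 0.05032
R_eff = 1/U_eff = 19.87 ft²·°F·h/BTU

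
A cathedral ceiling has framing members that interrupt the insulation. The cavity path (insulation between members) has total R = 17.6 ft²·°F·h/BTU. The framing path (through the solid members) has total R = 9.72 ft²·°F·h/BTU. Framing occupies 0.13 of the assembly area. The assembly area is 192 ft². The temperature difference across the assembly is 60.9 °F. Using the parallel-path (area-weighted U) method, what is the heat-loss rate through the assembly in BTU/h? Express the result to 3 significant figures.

U_eff = 0.87/17.6 + 0.13/9.72 = 0.04943 + 0.01337 = 0.06281
R_eff = 1/U_eff = 15.92 ft²·°F·h/BTU
Q = 192 × 60.9 / 15.92 = 734.4 BTU/h

734 BTU/h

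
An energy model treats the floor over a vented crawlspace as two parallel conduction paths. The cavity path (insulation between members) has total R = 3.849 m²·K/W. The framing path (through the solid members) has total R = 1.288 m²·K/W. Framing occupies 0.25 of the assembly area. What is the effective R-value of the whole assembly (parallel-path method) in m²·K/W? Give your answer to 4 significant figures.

2.571 m²·K/W

U_eff = 0.75/3.849 + 0.25/1.288 = 0.19486 + 0.1941 = 0.38896
R_eff = 1/U_eff = 2.571 m²·K/W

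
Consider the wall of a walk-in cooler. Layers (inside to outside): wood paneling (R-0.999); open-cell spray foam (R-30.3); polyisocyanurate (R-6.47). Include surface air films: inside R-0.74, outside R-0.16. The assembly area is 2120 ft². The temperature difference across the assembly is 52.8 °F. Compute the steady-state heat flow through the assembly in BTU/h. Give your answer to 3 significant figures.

2890 BTU/h

R_total = 0.74 + 0.999 + 30.3 + 6.47 + 0.16 = 38.67 ft²·°F·h/BTU
Q = A·ΔT/R = 2120 × 52.8 / 38.67 = 2895 BTU/h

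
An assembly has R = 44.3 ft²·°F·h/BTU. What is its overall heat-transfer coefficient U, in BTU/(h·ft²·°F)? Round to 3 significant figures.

0.0226 BTU/(h·ft²·°F)

U = 1/R = 1/44.3 = 0.02257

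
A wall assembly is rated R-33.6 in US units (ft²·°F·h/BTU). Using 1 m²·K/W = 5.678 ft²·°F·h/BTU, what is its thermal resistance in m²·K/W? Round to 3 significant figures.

5.92 m²·K/W

R_SI = 33.6/5.678 = 5.918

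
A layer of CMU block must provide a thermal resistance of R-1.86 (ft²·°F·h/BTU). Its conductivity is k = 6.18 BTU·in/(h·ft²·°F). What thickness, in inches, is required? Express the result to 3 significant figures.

L = R × k = 1.86 × 6.18 = 11.49 in

11.5 in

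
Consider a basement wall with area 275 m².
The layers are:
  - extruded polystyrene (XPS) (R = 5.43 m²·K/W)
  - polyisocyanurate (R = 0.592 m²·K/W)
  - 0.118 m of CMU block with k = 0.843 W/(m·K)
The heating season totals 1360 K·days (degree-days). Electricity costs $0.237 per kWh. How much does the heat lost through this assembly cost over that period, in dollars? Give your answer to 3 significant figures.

0.118/0.843 = 0.14
R_total = 5.43 + 0.592 + 0.14 = 6.162 m²·K/W
E = A × HDD × 24 / R / 1000 = 275 × 1360 × 24 / 6.162 / 1000 = 1457 kWh
Cost = 1457 × 0.237 = $345.2

345 dollars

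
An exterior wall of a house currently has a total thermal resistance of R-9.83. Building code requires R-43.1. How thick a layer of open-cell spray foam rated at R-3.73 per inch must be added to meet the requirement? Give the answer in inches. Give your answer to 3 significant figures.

ΔR = 43.1 − 9.83 = 33.27 ft²·°F·h/BTU
L = ΔR / (R/in) = 33.27/3.73 = 8.92 in

8.92 in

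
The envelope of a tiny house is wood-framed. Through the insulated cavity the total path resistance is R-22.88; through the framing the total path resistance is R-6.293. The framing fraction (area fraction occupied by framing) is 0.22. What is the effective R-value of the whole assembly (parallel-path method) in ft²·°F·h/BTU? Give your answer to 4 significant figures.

14.48 ft²·°F·h/BTU

U_eff = 0.78/22.88 + 0.22/6.293 = 0.034091 + 0.034959 = 0.06905
R_eff = 1/U_eff = 14.482 ft²·°F·h/BTU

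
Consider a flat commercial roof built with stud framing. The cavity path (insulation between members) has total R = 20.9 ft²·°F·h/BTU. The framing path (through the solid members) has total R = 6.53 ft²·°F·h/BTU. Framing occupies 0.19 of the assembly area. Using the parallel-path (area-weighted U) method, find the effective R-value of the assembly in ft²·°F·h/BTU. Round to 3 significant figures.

14.7 ft²·°F·h/BTU

U_eff = 0.81/20.9 + 0.19/6.53 = 0.03876 + 0.0291 = 0.06785
R_eff = 1/U_eff = 14.74 ft²·°F·h/BTU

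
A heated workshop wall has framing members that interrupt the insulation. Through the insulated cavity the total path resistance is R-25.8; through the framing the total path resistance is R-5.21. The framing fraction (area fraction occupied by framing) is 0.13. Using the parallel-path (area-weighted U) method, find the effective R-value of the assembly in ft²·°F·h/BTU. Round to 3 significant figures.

U_eff = 0.87/25.8 + 0.13/5.21 = 0.03372 + 0.02495 = 0.05867
R_eff = 1/U_eff = 17.04 ft²·°F·h/BTU

17.0 ft²·°F·h/BTU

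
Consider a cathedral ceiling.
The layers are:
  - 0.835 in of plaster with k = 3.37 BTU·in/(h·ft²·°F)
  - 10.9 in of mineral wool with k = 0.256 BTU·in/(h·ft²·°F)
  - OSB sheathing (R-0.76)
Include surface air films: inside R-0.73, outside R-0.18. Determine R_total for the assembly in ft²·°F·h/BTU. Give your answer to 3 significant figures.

0.835/3.37 = 0.2478
10.9/0.256 = 42.58
R_total = 0.73 + 0.2478 + 42.58 + 0.76 + 0.18 = 44.5 ft²·°F·h/BTU

44.5 ft²·°F·h/BTU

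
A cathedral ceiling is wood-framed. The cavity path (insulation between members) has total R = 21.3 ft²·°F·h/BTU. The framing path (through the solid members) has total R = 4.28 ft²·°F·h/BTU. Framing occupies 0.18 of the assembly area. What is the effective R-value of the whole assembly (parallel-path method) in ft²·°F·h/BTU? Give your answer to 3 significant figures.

U_eff = 0.82/21.3 + 0.18/4.28 = 0.0385 + 0.04206 = 0.08055
R_eff = 1/U_eff = 12.41 ft²·°F·h/BTU

12.4 ft²·°F·h/BTU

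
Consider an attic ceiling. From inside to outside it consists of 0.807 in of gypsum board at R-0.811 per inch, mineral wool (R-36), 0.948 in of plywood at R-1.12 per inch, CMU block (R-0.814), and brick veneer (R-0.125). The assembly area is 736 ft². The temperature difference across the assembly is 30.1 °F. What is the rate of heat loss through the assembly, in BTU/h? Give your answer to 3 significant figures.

573 BTU/h

0.807 × 0.811 = 0.6545
0.948 × 1.12 = 1.062
R_total = 0.6545 + 36 + 1.062 + 0.814 + 0.125 = 38.66 ft²·°F·h/BTU
Q = A·ΔT/R = 736 × 30.1 / 38.66 = 573.1 BTU/h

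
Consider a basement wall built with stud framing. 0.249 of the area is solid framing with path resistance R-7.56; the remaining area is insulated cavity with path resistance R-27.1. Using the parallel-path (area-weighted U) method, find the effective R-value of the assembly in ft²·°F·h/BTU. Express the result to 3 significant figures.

U_eff = 0.751/27.1 + 0.249/7.56 = 0.02771 + 0.03294 = 0.06065
R_eff = 1/U_eff = 16.49 ft²·°F·h/BTU

16.5 ft²·°F·h/BTU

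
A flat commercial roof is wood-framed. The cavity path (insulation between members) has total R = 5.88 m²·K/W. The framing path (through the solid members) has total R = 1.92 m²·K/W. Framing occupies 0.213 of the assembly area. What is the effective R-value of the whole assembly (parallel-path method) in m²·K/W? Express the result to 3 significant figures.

U_eff = 0.787/5.88 + 0.213/1.92 = 0.1338 + 0.1109 = 0.2448
R_eff = 1/U_eff = 4.085 m²·K/W

4.09 m²·K/W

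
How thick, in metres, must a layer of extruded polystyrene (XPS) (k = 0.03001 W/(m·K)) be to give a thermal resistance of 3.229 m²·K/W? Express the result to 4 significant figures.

0.09690 m

L = R·k = 3.229 × 0.03001 = 0.096902 m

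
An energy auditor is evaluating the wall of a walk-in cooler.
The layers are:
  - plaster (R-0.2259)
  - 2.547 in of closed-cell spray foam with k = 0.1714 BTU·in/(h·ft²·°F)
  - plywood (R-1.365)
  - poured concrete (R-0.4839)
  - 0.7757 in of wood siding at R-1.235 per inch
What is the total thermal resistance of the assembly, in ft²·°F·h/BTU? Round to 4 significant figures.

2.547/0.1714 = 14.86
0.7757 × 1.235 = 0.95799
R_total = 0.2259 + 14.86 + 1.365 + 0.4839 + 0.95799 = 17.893 ft²·°F·h/BTU

17.89 ft²·°F·h/BTU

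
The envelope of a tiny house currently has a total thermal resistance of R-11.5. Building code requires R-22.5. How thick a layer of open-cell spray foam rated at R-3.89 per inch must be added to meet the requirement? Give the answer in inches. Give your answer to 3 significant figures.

2.83 in

ΔR = 22.5 − 11.5 = 11 ft²·°F·h/BTU
L = ΔR / (R/in) = 11/3.89 = 2.828 in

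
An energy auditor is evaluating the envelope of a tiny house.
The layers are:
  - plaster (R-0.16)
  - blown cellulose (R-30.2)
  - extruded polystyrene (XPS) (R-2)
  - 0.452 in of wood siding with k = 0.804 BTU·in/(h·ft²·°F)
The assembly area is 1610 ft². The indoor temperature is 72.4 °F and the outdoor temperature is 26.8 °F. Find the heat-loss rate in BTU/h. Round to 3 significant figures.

2230 BTU/h

0.452/0.804 = 0.5622
R_total = 0.16 + 30.2 + 2 + 0.5622 = 32.92 ft²·°F·h/BTU
Q = A·ΔT/R = 1610 × (72.4 − 26.8) / 32.92 = 2230 BTU/h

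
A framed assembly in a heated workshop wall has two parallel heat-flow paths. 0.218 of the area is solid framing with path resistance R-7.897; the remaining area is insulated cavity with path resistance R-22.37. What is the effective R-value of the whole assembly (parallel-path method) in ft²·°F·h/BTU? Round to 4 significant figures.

U_eff = 0.782/22.37 + 0.218/7.897 = 0.034958 + 0.027605 = 0.062563
R_eff = 1/U_eff = 15.984 ft²·°F·h/BTU

15.98 ft²·°F·h/BTU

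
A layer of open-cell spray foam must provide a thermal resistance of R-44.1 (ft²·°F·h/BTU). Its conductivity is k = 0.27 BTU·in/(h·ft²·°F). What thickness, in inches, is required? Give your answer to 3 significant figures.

L = R × k = 44.1 × 0.27 = 11.91 in

11.9 in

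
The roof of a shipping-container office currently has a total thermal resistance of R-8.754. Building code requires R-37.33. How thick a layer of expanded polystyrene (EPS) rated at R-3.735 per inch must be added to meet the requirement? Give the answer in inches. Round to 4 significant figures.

ΔR = 37.33 − 8.754 = 28.576 ft²·°F·h/BTU
L = ΔR / (R/in) = 28.576/3.735 = 7.6509 in

7.651 in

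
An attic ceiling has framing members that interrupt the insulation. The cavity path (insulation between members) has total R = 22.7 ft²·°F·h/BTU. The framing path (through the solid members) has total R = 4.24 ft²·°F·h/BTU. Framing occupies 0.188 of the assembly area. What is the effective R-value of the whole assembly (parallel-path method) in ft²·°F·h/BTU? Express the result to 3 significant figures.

U_eff = 0.812/22.7 + 0.188/4.24 = 0.03577 + 0.04434 = 0.08011
R_eff = 1/U_eff = 12.48 ft²·°F·h/BTU

12.5 ft²·°F·h/BTU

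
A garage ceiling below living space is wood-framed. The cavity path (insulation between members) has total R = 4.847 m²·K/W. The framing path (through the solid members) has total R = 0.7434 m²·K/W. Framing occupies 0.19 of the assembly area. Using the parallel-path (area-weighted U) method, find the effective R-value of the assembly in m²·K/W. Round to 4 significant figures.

2.366 m²·K/W

U_eff = 0.81/4.847 + 0.19/0.7434 = 0.16711 + 0.25558 = 0.4227
R_eff = 1/U_eff = 2.3658 m²·K/W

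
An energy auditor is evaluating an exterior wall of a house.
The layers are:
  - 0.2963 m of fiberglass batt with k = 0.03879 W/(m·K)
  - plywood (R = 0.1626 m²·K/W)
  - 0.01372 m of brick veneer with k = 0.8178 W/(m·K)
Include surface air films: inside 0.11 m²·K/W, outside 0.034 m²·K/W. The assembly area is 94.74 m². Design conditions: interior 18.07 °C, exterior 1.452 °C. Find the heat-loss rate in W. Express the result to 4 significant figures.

0.2963/0.03879 = 7.6386
0.01372/0.8178 = 0.016777
R_total = 0.11 + 7.6386 + 0.1626 + 0.016777 + 0.034 = 7.9619 m²·K/W
Q = A·ΔT/R = 94.74 × (18.07 − 1.452) / 7.9619 = 197.74 W

197.7 W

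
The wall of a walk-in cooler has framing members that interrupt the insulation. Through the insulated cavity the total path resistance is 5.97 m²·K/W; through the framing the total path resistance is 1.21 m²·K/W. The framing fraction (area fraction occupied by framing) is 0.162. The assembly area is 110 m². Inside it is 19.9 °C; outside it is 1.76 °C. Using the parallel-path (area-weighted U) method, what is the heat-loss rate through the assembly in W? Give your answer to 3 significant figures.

U_eff = 0.838/5.97 + 0.162/1.21 = 0.1404 + 0.1339 = 0.2743
R_eff = 1/U_eff = 3.646 m²·K/W
Q = 110 × (19.9 − 1.76) / 3.646 = 547.2 W

547 W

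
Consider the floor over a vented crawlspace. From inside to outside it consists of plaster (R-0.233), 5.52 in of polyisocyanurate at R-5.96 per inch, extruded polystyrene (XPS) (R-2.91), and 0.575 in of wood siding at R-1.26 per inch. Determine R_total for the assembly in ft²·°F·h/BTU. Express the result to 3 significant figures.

5.52 × 5.96 = 32.9
0.575 × 1.26 = 0.7245
R_total = 0.233 + 32.9 + 2.91 + 0.7245 = 36.77 ft²·°F·h/BTU

36.8 ft²·°F·h/BTU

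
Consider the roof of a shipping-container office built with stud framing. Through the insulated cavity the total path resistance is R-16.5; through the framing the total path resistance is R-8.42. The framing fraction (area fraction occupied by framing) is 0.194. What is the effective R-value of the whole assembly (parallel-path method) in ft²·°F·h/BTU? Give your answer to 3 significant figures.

13.9 ft²·°F·h/BTU

U_eff = 0.806/16.5 + 0.194/8.42 = 0.04885 + 0.02304 = 0.07189
R_eff = 1/U_eff = 13.91 ft²·°F·h/BTU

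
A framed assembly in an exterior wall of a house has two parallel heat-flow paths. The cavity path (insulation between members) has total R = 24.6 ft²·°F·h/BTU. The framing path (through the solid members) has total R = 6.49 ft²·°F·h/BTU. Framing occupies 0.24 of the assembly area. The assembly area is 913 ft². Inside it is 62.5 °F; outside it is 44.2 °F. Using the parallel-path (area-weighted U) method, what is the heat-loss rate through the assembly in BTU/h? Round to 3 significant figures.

U_eff = 0.76/24.6 + 0.24/6.49 = 0.03089 + 0.03698 = 0.06787
R_eff = 1/U_eff = 14.73 ft²·°F·h/BTU
Q = 913 × (62.5 − 44.2) / 14.73 = 1134 BTU/h

1130 BTU/h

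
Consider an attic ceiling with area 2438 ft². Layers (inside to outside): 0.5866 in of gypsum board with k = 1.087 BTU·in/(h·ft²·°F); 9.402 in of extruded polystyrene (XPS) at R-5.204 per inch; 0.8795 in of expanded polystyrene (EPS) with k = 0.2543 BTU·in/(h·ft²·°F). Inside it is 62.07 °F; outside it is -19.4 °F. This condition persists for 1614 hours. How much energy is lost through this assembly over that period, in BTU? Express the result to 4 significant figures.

0.5866/1.087 = 0.53965
9.402 × 5.204 = 48.928
0.8795/0.2543 = 3.4585
R_total = 0.53965 + 48.928 + 3.4585 = 52.926 ft²·°F·h/BTU
Q = 2438 × (62.07 − (-19.4)) / 52.926 = 3752.8 BTU/h
E = 3752.8 × 1614 = 6057100 BTU

6057000 BTU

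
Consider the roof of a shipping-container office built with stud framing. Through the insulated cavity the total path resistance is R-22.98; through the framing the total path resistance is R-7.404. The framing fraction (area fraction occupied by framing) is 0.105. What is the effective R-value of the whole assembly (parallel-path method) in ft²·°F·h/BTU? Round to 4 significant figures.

18.82 ft²·°F·h/BTU

U_eff = 0.895/22.98 + 0.105/7.404 = 0.038947 + 0.014182 = 0.053128
R_eff = 1/U_eff = 18.822 ft²·°F·h/BTU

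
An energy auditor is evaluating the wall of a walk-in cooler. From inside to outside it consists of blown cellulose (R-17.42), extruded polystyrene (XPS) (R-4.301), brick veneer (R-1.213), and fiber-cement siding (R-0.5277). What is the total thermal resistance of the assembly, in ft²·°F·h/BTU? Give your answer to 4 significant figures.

23.46 ft²·°F·h/BTU

R_total = 17.42 + 4.301 + 1.213 + 0.5277 = 23.462 ft²·°F·h/BTU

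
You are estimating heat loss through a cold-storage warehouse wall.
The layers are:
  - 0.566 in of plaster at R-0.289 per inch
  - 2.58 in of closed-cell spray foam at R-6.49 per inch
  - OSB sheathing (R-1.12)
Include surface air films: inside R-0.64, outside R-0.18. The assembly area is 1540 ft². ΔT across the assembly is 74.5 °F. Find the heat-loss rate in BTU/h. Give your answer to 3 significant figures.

0.566 × 0.289 = 0.1636
2.58 × 6.49 = 16.74
R_total = 0.64 + 0.1636 + 16.74 + 1.12 + 0.18 = 18.85 ft²·°F·h/BTU
Q = A·ΔT/R = 1540 × 74.5 / 18.85 = 6087 BTU/h

6090 BTU/h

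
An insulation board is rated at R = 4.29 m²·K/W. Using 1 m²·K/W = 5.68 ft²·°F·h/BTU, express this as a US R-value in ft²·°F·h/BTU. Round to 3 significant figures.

R_US = 4.29 × 5.68 = 24.37

24.4 ft²·°F·h/BTU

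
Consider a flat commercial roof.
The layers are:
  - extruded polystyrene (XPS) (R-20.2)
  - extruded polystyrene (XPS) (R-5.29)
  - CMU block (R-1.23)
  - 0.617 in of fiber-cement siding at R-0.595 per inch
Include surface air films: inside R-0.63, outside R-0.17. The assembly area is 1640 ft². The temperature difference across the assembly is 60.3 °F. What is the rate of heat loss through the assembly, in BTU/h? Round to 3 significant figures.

3550 BTU/h

0.617 × 0.595 = 0.3671
R_total = 0.63 + 20.2 + 5.29 + 1.23 + 0.3671 + 0.17 = 27.89 ft²·°F·h/BTU
Q = A·ΔT/R = 1640 × 60.3 / 27.89 = 3546 BTU/h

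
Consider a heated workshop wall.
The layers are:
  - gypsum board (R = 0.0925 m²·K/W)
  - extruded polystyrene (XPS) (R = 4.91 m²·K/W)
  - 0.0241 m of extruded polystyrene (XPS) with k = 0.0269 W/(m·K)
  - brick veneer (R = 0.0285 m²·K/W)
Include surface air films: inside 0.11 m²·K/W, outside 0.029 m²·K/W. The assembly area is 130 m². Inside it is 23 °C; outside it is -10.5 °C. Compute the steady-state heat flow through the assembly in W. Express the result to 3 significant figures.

0.0241/0.0269 = 0.8959
R_total = 0.11 + 0.0925 + 4.91 + 0.8959 + 0.0285 + 0.029 = 6.066 m²·K/W
Q = A·ΔT/R = 130 × (23 − (-10.5)) / 6.066 = 717.9 W

718 W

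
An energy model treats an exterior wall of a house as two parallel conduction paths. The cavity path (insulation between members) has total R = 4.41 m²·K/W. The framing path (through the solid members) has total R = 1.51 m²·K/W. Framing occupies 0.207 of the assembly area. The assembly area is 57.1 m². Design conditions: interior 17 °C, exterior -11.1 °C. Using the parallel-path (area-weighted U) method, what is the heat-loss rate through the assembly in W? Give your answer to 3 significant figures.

U_eff = 0.793/4.41 + 0.207/1.51 = 0.1798 + 0.1371 = 0.3169
R_eff = 1/U_eff = 3.156 m²·K/W
Q = 57.1 × (17 − (-11.1)) / 3.156 = 508.5 W

508 W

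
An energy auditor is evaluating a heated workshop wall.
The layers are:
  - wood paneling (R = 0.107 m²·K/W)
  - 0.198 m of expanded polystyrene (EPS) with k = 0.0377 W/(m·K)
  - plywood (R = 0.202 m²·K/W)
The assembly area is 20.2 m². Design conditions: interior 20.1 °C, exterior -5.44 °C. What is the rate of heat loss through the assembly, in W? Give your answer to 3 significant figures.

92.8 W

0.198/0.0377 = 5.252
R_total = 0.107 + 5.252 + 0.202 = 5.561 m²·K/W
Q = A·ΔT/R = 20.2 × (20.1 − (-5.44)) / 5.561 = 92.77 W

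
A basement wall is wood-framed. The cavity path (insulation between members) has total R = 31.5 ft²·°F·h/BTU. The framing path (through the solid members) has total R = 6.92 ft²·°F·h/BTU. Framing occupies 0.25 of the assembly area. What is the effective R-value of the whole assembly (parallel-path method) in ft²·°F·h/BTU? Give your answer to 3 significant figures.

U_eff = 0.75/31.5 + 0.25/6.92 = 0.02381 + 0.03613 = 0.05994
R_eff = 1/U_eff = 16.68 ft²·°F·h/BTU

16.7 ft²·°F·h/BTU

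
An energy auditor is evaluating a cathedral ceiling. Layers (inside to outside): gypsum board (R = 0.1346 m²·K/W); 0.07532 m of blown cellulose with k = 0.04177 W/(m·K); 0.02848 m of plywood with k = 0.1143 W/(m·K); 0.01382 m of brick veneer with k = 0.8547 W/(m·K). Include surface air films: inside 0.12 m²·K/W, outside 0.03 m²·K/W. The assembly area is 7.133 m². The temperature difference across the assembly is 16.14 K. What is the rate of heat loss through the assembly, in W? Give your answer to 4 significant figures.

0.07532/0.04177 = 1.8032
0.02848/0.1143 = 0.24917
0.01382/0.8547 = 0.016169
R_total = 0.12 + 0.1346 + 1.8032 + 0.24917 + 0.016169 + 0.03 = 2.3531 m²·K/W
Q = A·ΔT/R = 7.133 × 16.14 / 2.3531 = 48.925 W

48.92 W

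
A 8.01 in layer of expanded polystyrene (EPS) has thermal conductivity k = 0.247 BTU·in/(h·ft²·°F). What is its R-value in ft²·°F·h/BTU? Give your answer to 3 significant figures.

32.4 ft²·°F·h/BTU

R = L/k = 8.01/0.247 = 32.43 ft²·°F·h/BTU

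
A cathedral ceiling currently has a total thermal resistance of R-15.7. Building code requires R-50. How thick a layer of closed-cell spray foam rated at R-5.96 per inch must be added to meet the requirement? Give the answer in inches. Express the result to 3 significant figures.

ΔR = 50 − 15.7 = 34.3 ft²·°F·h/BTU
L = ΔR / (R/in) = 34.3/5.96 = 5.755 in

5.76 in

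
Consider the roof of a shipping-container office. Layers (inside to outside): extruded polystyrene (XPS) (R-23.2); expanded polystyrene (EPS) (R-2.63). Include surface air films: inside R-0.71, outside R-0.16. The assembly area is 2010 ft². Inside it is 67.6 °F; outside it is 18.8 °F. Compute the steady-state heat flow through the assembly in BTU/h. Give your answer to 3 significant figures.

3670 BTU/h

R_total = 0.71 + 23.2 + 2.63 + 0.16 = 26.7 ft²·°F·h/BTU
Q = A·ΔT/R = 2010 × (67.6 − 18.8) / 26.7 = 3674 BTU/h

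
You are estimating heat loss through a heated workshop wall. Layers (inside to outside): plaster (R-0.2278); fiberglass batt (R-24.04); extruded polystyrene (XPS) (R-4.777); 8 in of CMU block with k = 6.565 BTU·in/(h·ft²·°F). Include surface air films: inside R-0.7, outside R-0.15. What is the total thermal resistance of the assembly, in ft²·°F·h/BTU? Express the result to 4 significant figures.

31.11 ft²·°F·h/BTU

8/6.565 = 1.2186
R_total = 0.7 + 0.2278 + 24.04 + 4.777 + 1.2186 + 0.15 = 31.113 ft²·°F·h/BTU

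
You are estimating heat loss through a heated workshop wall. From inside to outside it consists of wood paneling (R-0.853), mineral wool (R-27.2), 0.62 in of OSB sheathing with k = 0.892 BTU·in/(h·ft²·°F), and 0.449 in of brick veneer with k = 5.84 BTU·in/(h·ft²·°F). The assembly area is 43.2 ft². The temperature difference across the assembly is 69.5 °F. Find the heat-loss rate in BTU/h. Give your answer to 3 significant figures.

0.62/0.892 = 0.6951
0.449/5.84 = 0.07688
R_total = 0.853 + 27.2 + 0.6951 + 0.07688 = 28.82 ft²·°F·h/BTU
Q = A·ΔT/R = 43.2 × 69.5 / 28.82 = 104.2 BTU/h

104 BTU/h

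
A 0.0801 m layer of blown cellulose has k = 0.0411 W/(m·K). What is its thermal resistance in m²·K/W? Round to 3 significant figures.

1.95 m²·K/W

R = L/k = 0.0801/0.0411 = 1.949 m²·K/W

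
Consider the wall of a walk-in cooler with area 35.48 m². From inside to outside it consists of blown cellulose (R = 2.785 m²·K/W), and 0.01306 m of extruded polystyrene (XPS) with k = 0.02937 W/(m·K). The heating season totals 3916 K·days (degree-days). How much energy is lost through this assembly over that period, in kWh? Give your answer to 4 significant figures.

1032 kWh

0.01306/0.02937 = 0.44467
R_total = 2.785 + 0.44467 = 3.2297 m²·K/W
E = A × HDD × 24 / R / 1000 = 35.48 × 3916 × 24 / 3.2297 / 1000 = 1032.5 kWh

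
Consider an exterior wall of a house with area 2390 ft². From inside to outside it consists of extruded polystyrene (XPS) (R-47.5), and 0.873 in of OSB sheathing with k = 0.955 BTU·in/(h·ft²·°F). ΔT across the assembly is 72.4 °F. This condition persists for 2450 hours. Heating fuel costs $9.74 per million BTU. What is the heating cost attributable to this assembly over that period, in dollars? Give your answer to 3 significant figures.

85.3 dollars

0.873/0.955 = 0.9141
R_total = 47.5 + 0.9141 = 48.41 ft²·°F·h/BTU
Q = 2390 × 72.4 / 48.41 = 3574 BTU/h
E = 3574 × 2450 = 8756000 BTU
Cost = 8756000/10⁶ × 9.74 = $85.29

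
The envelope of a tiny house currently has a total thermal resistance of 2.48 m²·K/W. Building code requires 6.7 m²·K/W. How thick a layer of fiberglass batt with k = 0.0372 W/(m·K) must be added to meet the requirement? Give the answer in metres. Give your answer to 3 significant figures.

ΔR = 6.7 − 2.48 = 4.22 m²·K/W
L = ΔR × k = 4.22 × 0.0372 = 0.157 m

0.157 m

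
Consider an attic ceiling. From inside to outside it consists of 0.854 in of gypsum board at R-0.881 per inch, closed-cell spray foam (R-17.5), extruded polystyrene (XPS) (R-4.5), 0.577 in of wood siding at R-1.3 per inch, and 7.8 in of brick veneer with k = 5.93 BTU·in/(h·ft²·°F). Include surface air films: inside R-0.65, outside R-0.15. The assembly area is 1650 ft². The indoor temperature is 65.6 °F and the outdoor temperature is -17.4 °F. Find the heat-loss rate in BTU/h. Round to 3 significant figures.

5350 BTU/h

0.854 × 0.881 = 0.7524
0.577 × 1.3 = 0.7501
7.8/5.93 = 1.315
R_total = 0.65 + 0.7524 + 17.5 + 4.5 + 0.7501 + 1.315 + 0.15 = 25.62 ft²·°F·h/BTU
Q = A·ΔT/R = 1650 × (65.6 − (-17.4)) / 25.62 = 5346 BTU/h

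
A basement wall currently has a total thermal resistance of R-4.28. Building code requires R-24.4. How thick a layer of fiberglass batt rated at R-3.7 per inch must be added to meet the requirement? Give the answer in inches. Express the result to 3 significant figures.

5.44 in

ΔR = 24.4 − 4.28 = 20.12 ft²·°F·h/BTU
L = ΔR / (R/in) = 20.12/3.7 = 5.438 in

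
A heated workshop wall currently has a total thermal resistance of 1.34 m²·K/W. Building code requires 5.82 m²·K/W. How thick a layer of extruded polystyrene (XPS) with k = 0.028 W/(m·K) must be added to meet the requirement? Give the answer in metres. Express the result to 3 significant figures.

ΔR = 5.82 − 1.34 = 4.48 m²·K/W
L = ΔR × k = 4.48 × 0.028 = 0.1254 m

0.125 m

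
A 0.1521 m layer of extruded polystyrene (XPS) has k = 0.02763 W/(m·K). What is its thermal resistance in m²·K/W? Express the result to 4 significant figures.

R = L/k = 0.1521/0.02763 = 5.5049 m²·K/W

5.505 m²·K/W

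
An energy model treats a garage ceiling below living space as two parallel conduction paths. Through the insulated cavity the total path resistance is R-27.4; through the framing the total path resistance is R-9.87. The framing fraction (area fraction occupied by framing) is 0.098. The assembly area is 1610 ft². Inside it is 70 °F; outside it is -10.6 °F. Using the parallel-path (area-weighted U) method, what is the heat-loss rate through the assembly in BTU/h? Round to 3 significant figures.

5560 BTU/h

U_eff = 0.902/27.4 + 0.098/9.87 = 0.03292 + 0.009929 = 0.04285
R_eff = 1/U_eff = 23.34 ft²·°F·h/BTU
Q = 1610 × (70 − (-10.6)) / 23.34 = 5560 BTU/h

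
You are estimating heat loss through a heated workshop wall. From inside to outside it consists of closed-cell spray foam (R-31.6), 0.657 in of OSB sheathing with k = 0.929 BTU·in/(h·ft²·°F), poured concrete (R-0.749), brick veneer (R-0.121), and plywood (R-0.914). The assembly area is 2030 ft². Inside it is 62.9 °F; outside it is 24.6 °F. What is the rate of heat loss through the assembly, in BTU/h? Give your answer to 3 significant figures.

0.657/0.929 = 0.7072
R_total = 31.6 + 0.7072 + 0.749 + 0.121 + 0.914 = 34.09 ft²·°F·h/BTU
Q = A·ΔT/R = 2030 × (62.9 − 24.6) / 34.09 = 2281 BTU/h

2280 BTU/h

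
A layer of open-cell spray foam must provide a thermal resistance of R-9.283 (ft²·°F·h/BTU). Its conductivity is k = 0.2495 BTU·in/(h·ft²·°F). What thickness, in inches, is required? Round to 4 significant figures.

2.316 in

L = R × k = 9.283 × 0.2495 = 2.3161 in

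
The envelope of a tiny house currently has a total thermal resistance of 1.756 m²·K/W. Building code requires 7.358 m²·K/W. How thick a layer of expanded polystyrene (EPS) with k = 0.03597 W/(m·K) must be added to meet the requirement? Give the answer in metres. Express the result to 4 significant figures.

ΔR = 7.358 − 1.756 = 5.602 m²·K/W
L = ΔR × k = 5.602 × 0.03597 = 0.2015 m

0.2015 m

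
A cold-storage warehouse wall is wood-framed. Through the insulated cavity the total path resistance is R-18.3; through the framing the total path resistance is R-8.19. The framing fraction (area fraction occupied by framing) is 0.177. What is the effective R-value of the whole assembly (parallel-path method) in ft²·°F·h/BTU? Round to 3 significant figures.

U_eff = 0.823/18.3 + 0.177/8.19 = 0.04497 + 0.02161 = 0.06658
R_eff = 1/U_eff = 15.02 ft²·°F·h/BTU

15.0 ft²·°F·h/BTU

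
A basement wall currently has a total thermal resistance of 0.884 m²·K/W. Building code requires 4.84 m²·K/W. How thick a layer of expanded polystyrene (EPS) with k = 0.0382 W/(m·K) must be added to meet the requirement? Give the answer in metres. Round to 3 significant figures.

0.151 m

ΔR = 4.84 − 0.884 = 3.956 m²·K/W
L = ΔR × k = 3.956 × 0.0382 = 0.1511 m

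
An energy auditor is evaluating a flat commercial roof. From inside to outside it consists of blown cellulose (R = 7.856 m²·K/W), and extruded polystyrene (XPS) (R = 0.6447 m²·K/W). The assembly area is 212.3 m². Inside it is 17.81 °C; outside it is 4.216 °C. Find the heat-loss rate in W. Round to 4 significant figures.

339.5 W

R_total = 7.856 + 0.6447 = 8.5007 m²·K/W
Q = A·ΔT/R = 212.3 × (17.81 − 4.216) / 8.5007 = 339.5 W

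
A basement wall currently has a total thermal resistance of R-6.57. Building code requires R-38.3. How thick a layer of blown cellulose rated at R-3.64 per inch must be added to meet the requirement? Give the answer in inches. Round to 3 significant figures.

ΔR = 38.3 − 6.57 = 31.73 ft²·°F·h/BTU
L = ΔR / (R/in) = 31.73/3.64 = 8.717 in

8.72 in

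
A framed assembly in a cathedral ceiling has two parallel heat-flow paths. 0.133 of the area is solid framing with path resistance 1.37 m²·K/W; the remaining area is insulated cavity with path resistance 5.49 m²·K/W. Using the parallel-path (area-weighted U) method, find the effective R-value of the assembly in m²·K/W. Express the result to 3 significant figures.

3.92 m²·K/W

U_eff = 0.867/5.49 + 0.133/1.37 = 0.1579 + 0.09708 = 0.255
R_eff = 1/U_eff = 3.922 m²·K/W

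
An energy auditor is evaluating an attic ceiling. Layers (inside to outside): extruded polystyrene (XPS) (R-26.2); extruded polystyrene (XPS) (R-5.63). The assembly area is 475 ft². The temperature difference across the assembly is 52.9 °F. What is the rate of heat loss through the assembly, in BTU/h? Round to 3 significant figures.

789 BTU/h

R_total = 26.2 + 5.63 = 31.83 ft²·°F·h/BTU
Q = A·ΔT/R = 475 × 52.9 / 31.83 = 789.4 BTU/h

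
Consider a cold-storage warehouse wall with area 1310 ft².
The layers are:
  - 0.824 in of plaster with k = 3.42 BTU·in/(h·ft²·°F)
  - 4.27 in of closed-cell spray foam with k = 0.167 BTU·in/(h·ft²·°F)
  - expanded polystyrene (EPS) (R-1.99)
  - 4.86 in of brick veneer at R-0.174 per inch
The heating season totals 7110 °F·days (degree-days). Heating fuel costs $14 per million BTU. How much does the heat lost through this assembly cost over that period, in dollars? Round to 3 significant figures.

109 dollars

0.824/3.42 = 0.2409
4.27/0.167 = 25.57
4.86 × 0.174 = 0.8456
R_total = 0.2409 + 25.57 + 1.99 + 0.8456 = 28.65 ft²·°F·h/BTU
E = A × HDD × 24 / R = 1310 × 7110 × 24 / 28.65 = 7804000 BTU
Cost = 7804000/10⁶ × 14 = $109.3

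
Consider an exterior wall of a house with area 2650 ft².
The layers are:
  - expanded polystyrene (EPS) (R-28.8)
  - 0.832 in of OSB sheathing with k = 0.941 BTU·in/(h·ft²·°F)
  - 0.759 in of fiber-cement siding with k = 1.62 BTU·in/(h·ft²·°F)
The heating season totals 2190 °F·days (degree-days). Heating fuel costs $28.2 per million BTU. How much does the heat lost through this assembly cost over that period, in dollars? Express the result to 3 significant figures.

0.832/0.941 = 0.8842
0.759/1.62 = 0.4685
R_total = 28.8 + 0.8842 + 0.4685 = 30.15 ft²·°F·h/BTU
E = A × HDD × 24 / R = 2650 × 2190 × 24 / 30.15 = 4619000 BTU
Cost = 4619000/10⁶ × 28.2 = $130.3

130 dollars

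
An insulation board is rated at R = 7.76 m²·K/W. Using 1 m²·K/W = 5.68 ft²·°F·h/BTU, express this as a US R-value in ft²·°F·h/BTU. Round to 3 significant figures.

R_US = 7.76 × 5.68 = 44.08

44.1 ft²·°F·h/BTU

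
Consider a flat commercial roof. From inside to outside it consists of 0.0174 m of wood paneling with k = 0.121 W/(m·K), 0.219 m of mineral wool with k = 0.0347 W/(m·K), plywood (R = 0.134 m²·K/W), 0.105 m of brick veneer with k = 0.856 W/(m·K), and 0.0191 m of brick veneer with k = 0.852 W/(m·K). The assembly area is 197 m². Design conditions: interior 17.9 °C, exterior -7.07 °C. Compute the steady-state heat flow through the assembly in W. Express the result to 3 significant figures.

0.0174/0.121 = 0.1438
0.219/0.0347 = 6.311
0.105/0.856 = 0.1227
0.0191/0.852 = 0.02242
R_total = 0.1438 + 6.311 + 0.134 + 0.1227 + 0.02242 = 6.734 m²·K/W
Q = A·ΔT/R = 197 × (17.9 − (-7.07)) / 6.734 = 730.5 W

730 W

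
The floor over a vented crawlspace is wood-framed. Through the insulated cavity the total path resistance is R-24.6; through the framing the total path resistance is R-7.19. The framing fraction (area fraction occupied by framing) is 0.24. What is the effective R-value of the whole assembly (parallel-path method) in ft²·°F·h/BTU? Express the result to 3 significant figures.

U_eff = 0.76/24.6 + 0.24/7.19 = 0.03089 + 0.03338 = 0.06427
R_eff = 1/U_eff = 15.56 ft²·°F·h/BTU

15.6 ft²·°F·h/BTU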